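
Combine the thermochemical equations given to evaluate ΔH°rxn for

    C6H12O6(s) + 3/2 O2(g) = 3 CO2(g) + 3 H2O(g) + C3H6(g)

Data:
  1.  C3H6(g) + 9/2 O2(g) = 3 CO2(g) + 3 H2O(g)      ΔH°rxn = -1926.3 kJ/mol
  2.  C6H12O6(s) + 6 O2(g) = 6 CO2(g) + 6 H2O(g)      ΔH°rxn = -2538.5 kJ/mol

eq. 1 reversed (reverse to put C3H6(g) on the product side): +1926.3 kJ/mol
eq. 2 as written (C6H12O6(s) already on the reactant side): -2538.5 kJ/mol
Since enthalpy is a state function, ΔH°rxn = (-1)·(-1926.3) + (1)·(-2538.5) = -612.2 kJ/mol

ΔH°rxn = -612.2 kJ/mol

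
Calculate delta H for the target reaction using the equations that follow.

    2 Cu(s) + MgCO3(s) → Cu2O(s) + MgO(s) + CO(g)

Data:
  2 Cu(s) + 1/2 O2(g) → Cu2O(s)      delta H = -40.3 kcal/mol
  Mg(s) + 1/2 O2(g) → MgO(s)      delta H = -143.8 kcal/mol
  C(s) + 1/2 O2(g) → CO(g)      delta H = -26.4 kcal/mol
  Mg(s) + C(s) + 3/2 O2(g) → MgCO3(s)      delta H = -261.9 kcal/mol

equation 1 as written: -40.3 kcal/mol
equation 2 as written: -143.8 kcal/mol
equation 3 as written: -26.4 kcal/mol
equation 4 reversed: +261.9 kcal/mol
Since enthalpy is a state function, delta H = (1)·(-40.3) + (1)·(-143.8) + (1)·(-26.4) + (-1)·(-261.9) = 51.4 kcal/mol

delta H = 51.4 kcal/mol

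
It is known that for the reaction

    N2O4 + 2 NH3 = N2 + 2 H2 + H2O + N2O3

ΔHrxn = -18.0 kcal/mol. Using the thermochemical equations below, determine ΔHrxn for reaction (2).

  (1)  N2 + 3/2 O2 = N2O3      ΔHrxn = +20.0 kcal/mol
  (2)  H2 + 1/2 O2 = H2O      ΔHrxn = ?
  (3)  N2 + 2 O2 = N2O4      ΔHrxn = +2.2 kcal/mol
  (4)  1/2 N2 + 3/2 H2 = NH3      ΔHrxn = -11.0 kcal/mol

(1) as written: +20.0 kcal/mol
(2) as written: contributes x
(3) reversed: -2.2 kcal/mol
(4) reversed and × 2: (-2)·(-11.0) = +22.0 kcal/mol
-18.0 = (+20.0) + (-2.2) + (+22.0) + x
x = (-18.0 − (+39.8)) / (1) = -57.8 kcal/mol

ΔHrxn = -57.8 kcal/mol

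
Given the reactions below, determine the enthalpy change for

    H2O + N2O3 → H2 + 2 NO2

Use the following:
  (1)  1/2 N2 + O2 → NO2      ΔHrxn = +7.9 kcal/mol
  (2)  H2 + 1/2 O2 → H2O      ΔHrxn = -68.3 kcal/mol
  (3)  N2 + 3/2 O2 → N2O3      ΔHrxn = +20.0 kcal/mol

ΔHrxn = 64.1 kcal/mol

(1) × 2: (2)·(+7.9) = +15.8 kcal/mol
(2) reversed: +68.3 kcal/mol
(3) reversed: -20.0 kcal/mol
ΔHrxn = (+15.8) + (+68.3) + (-20.0) = 64.1 kcal/mol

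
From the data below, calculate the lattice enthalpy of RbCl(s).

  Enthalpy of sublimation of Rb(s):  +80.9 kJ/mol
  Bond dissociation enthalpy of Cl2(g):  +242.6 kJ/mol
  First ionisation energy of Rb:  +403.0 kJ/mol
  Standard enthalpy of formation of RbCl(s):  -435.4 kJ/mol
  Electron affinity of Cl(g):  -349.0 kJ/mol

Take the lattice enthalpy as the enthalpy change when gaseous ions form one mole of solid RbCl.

ΔHf° = 1·ΔHsub + 1·(ΣIE) + 1/2·D(Cl2) + 1·EA + U
-435.4 = 1·(+80.9) + 1·(+403.0) + 1/2·(+242.6) + 1·(-349.0) + U
U = -435.4 − (+256.2) = -691.6 kJ/mol

U = -691.6 kJ/mol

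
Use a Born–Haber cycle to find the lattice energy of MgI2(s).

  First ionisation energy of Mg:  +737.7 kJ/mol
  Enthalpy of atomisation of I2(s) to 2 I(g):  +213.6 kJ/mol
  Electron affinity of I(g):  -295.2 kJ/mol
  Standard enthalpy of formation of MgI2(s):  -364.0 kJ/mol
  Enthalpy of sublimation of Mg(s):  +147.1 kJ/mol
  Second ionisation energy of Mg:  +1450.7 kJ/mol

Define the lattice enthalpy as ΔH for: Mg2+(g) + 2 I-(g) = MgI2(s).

ΔHf° = 1·ΔHsub + 1·(ΣIE) + 1·D(I2) + 2·EA + U
-364.0 = 1·(+147.1) + 1·(+2188.4) + 1·(+213.6) + 2·(-295.2) + U
U = -364.0 − (+1958.7) = -2322.7 kJ/mol

U = -2322.7 kJ/mol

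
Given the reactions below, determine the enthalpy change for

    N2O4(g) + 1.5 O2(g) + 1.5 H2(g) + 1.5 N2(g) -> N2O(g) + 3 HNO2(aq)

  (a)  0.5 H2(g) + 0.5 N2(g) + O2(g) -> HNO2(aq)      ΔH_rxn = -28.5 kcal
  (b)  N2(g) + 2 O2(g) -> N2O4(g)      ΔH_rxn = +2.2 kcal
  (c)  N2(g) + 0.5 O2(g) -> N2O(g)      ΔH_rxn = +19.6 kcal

(a) × 3: (3)·(-28.5) = -85.5 kcal
(b) reversed: -2.2 kcal
(c) as written: +19.6 kcal
Since enthalpy is a state function, ΔH_rxn = (3)·(-28.5) + (-1)·(+2.2) + (1)·(+19.6) = -68.1 kcal

ΔH_rxn = -68.1 kcal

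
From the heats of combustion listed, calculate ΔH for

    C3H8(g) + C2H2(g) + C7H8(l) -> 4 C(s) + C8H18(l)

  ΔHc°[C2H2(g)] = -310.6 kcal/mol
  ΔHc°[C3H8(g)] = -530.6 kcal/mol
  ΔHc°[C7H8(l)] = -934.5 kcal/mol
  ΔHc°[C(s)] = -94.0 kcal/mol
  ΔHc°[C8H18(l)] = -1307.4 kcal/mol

With combustion enthalpies, reactants minus products:
= [1·(-530.6) + 1·(-310.6) + 1·(-934.5)] − [4·(-94.0) + 1·(-1307.4)]
= -92.3 kcal/mol

ΔH = -92.3 kcal/mol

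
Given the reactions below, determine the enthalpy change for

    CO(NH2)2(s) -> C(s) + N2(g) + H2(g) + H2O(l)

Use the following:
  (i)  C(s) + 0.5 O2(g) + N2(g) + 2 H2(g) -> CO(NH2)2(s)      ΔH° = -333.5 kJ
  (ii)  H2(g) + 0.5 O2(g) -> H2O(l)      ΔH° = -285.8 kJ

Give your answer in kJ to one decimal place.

(i) reversed (CO(NH2)2(s) must end up as a reactant): +333.5 kJ
(ii) as written (H2O(l) already on the product side): -285.8 kJ
Combining the equations, ΔH° = (-1)·(-333.5) + (1)·(-285.8) = 47.7 kJ

ΔH° = 47.7 kJ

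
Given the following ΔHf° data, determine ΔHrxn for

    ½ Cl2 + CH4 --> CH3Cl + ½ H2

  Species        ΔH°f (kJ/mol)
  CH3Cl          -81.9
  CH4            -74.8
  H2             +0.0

Products: 1·(-81.9) + 1/2·(+0.0) = -81.9
Reactants: 1/2·(+0.0) + 1·(-74.8) = -74.8
ΔHrxn = (-81.9) − (-74.8) = -7.1 kJ/mol

ΔHrxn = -7.1 kJ/mol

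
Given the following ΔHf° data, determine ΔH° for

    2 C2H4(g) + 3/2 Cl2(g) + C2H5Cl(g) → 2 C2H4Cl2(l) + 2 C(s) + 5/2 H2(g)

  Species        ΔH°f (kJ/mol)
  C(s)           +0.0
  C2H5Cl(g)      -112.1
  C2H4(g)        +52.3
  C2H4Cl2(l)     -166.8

ΔH° = -326.1 kJ/mol

Products: 2·(-166.8) + 2·(+0.0) + 5/2·(+0.0) = -333.6
Reactants: 2·(+52.3) + 3/2·(+0.0) + 1·(-112.1) = -7.5
ΔH° = (-333.6) − (-7.5) = -326.1 kJ/mol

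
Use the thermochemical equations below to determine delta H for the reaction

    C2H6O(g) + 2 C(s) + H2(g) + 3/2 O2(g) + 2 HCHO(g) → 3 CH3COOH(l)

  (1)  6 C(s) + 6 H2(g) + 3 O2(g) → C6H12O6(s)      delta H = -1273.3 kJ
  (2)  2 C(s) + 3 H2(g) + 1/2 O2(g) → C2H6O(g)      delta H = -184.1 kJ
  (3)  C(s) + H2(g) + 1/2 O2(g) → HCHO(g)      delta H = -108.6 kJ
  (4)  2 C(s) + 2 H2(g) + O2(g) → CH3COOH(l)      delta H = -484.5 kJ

delta H = -1052.2 kJ

(1): not needed.
(2) reversed: +184.1 kJ
(3) reversed and × 2: (-2)·(-108.6) = +217.2 kJ
(4) × 3: (3)·(-484.5) = -1453.5 kJ
delta H = (-1)·(-184.1) + (-2)·(-108.6) + (3)·(-484.5) = -1052.2 kJ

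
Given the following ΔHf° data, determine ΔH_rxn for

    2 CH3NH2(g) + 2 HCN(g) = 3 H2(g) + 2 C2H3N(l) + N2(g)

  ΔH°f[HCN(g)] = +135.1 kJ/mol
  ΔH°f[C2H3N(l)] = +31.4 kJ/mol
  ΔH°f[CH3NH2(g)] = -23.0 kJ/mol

ΔH_rxn = -161.4 kJ/mol

ΔH°rxn = Σ nΔHf°(products) − Σ nΔHf°(reactants).
Products: 3·(+0.0) + 2·(+31.4) + 1·(+0.0) = +62.8
Reactants: 2·(-23.0) + 2·(+135.1) = +224.2
ΔH_rxn = (+62.8) − (+224.2) = -161.4 kJ/mol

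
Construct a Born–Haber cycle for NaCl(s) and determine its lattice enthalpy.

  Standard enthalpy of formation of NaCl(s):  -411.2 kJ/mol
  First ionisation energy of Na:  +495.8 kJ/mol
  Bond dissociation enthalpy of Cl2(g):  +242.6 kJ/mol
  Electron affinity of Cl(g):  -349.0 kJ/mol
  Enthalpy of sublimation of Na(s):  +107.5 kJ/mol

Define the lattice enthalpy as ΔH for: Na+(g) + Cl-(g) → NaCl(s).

ΔHf° = 1·ΔHsub + 1·(ΣIE) + 1/2·D(Cl2) + 1·EA + U
-411.2 = 1·(+107.5) + 1·(+495.8) + 1/2·(+242.6) + 1·(-349.0) + U
U = -411.2 − (+375.6) = -786.8 kJ/mol

U = -786.8 kJ/mol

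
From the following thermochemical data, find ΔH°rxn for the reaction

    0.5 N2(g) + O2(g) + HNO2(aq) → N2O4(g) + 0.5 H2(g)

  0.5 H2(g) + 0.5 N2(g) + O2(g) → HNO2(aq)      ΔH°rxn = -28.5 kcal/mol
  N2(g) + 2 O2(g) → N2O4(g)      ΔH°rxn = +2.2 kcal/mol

ΔH°rxn = 30.7 kcal/mol

equation 1 reversed: +28.5 kcal/mol
equation 2 as written: +2.2 kcal/mol
Combining the equations, ΔH°rxn = (+28.5) + (+2.2) = 30.7 kcal/mol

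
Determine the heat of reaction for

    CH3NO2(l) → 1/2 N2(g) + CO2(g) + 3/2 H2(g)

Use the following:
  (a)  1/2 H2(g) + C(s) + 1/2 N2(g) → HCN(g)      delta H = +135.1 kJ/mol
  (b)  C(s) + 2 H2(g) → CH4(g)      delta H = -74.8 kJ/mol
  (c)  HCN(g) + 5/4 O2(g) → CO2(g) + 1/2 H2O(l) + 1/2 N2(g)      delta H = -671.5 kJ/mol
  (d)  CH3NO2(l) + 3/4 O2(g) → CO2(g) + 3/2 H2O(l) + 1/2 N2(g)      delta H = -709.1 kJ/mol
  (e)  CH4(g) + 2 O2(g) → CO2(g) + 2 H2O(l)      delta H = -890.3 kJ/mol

(a) as written: +135.1 kJ/mol
(b) reversed: +74.8 kJ/mol
(c) as written: -671.5 kJ/mol
(d) as written (CH3NO2(l) already on the reactant side): -709.1 kJ/mol
(e) reversed: +890.3 kJ/mol
delta H = (1)·(+135.1) + (-1)·(-74.8) + (1)·(-671.5) + (1)·(-709.1) + (-1)·(-890.3) = -280.4 kJ/mol

delta H = -280.4 kJ/mol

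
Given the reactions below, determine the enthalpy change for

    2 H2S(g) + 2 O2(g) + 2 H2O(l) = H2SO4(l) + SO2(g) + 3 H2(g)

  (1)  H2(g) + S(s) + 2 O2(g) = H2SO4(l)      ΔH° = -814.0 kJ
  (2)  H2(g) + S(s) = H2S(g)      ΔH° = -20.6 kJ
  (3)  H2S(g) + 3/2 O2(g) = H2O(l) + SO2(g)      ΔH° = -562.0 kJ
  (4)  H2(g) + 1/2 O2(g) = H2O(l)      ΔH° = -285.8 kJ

(1) as written: -814.0 kJ
(2) reversed: +20.6 kJ
(3) as written: -562.0 kJ
(4) reversed and × 3: (-3)·(-285.8) = +857.4 kJ
Summing the manipulated equations, ΔH° = (-814.0) + (+20.6) + (-562.0) + (+857.4) = -498.0 kJ

ΔH° = -498.0 kJ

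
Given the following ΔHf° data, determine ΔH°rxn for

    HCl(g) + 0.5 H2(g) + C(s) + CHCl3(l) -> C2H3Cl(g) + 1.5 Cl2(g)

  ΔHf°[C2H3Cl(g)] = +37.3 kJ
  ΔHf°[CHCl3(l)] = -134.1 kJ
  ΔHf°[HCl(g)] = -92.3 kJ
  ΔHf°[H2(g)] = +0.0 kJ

Products: 1·(+37.3) + 3/2·(+0.0) = +37.3
Reactants: 1·(-92.3) + 1/2·(+0.0) + 1·(+0.0) + 1·(-134.1) = -226.4
ΔH°rxn = (+37.3) − (-226.4) = 263.7 kJ

ΔH°rxn = 263.7 kJ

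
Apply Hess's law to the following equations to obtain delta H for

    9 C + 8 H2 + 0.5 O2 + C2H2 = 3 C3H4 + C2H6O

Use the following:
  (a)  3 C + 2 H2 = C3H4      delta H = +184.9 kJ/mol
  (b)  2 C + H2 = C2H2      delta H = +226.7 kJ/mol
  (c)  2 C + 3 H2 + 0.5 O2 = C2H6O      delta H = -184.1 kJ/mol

delta H = 143.9 kJ/mol

(a) × 3: (3)·(+184.9) = +554.7 kJ/mol
(b) reversed: -226.7 kJ/mol
(c) as written: -184.1 kJ/mol
Since enthalpy is a state function, delta H = (3)·(+184.9) + (-1)·(+226.7) + (1)·(-184.1) = 143.9 kJ/mol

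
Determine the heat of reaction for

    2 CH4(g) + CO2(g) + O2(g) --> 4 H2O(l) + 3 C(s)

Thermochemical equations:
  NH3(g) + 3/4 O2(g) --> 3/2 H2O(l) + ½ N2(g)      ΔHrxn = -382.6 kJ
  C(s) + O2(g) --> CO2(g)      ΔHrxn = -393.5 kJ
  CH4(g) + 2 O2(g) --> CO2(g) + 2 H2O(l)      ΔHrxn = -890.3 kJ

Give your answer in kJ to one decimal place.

equation 1: not needed.
equation 2 reversed and × 3: (-3)·(-393.5) = +1180.5 kJ
equation 3 × 2: (2)·(-890.3) = -1780.6 kJ
Since enthalpy is a state function, ΔHrxn = (-3)·(-393.5) + (2)·(-890.3) = -600.1 kJ

ΔHrxn = -600.1 kJ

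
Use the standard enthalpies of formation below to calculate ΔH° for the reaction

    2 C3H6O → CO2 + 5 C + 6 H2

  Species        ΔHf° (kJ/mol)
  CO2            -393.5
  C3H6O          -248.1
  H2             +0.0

Products: 1·(-393.5) + 5·(+0.0) + 6·(+0.0) = -393.5
Reactants: 2·(-248.1) = -496.2
ΔH° = (-393.5) − (-496.2) = 102.7 kJ/mol

ΔH° = 102.7 kJ/mol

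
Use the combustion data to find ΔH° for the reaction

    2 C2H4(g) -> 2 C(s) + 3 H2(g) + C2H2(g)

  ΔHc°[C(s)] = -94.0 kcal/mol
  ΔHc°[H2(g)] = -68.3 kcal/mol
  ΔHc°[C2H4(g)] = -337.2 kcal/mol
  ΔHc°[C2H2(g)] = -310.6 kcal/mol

With combustion enthalpies, reactants minus products:
= [2·(-337.2)] − [2·(-94.0) + 3·(-68.3) + 1·(-310.6)]
= 29.1 kcal/mol

ΔH° = 29.1 kcal/mol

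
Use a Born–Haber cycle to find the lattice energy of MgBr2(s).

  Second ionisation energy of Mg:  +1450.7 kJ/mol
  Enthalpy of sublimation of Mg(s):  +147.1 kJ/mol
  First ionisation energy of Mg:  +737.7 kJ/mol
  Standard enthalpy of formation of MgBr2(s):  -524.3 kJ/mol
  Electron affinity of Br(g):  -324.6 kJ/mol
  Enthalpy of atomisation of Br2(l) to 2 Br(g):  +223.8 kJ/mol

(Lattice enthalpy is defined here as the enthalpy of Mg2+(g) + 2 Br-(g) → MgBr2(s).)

U = -2434.4 kJ/mol

ΔHf° = 1·ΔHsub + 1·(ΣIE) + 1·D(Br2) + 2·EA + U
-524.3 = 1·(+147.1) + 1·(+2188.4) + 1·(+223.8) + 2·(-324.6) + U
U = -524.3 − (+1910.1) = -2434.4 kJ/mol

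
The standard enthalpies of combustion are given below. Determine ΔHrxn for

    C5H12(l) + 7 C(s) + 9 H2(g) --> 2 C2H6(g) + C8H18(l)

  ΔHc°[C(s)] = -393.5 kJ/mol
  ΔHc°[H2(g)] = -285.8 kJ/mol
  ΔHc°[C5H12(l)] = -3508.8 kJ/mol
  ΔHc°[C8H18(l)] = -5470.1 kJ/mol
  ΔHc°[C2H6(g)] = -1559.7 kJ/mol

ΔHrxn = -246.0 kJ/mol

Using ΔH = Σ nΔHc°(reactants) − Σ nΔHc°(products):
= [1·(-3508.8) + 7·(-393.5) + 9·(-285.8)] − [2·(-1559.7) + 1·(-5470.1)]
= -246.0 kJ/mol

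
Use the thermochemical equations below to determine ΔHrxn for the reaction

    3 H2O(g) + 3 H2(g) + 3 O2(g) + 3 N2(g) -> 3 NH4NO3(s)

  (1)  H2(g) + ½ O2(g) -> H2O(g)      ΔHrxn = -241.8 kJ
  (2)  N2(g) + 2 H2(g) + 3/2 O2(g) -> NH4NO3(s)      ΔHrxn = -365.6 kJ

ΔHrxn = -371.4 kJ

(1) reversed and × 3 (H2O(g) must end up as a reactant; ×3 to match 3 H2O(g) in the target): (-3)·(-241.8) = +725.4 kJ
(2) × 3 (scale by 3 for the 3 NH4NO3(s)): (3)·(-365.6) = -1096.8 kJ
ΔHrxn = (-3)·(-241.8) + (3)·(-365.6) = -371.4 kJ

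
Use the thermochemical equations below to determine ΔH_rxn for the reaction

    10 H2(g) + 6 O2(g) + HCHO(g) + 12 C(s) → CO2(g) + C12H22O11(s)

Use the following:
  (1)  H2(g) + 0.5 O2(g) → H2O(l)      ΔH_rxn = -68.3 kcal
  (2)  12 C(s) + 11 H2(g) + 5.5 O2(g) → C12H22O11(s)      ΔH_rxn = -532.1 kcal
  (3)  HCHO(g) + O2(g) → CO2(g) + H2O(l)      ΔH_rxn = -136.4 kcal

(1) reversed: +68.3 kcal
(2) as written: -532.1 kcal
(3) as written: -136.4 kcal
ΔH_rxn = (-1)·(-68.3) + (1)·(-532.1) + (1)·(-136.4) = -600.2 kcal

ΔH_rxn = -600.2 kcal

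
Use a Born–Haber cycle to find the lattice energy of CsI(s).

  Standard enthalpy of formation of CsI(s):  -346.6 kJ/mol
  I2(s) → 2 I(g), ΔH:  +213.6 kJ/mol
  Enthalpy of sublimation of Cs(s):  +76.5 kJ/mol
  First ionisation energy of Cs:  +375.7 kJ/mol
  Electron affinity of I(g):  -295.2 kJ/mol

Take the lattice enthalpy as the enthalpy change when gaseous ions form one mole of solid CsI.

ΔHf° = 1·ΔHsub + 1·(ΣIE) + 1/2·D(I2) + 1·EA + U
-346.6 = 1·(+76.5) + 1·(+375.7) + 1/2·(+213.6) + 1·(-295.2) + U
U = -346.6 − (+263.8) = -610.4 kJ/mol

U = -610.4 kJ/mol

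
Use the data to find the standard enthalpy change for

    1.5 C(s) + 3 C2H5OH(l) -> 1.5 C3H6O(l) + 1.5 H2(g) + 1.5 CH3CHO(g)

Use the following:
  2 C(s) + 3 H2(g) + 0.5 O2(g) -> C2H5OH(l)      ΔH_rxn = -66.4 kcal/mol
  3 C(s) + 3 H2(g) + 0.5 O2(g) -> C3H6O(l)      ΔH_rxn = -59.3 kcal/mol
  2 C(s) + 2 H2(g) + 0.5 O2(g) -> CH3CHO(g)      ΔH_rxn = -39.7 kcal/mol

equation 1 reversed and × 3: (-3)·(-66.4) = +199.2 kcal/mol
equation 2 × 3/2: (3/2)·(-59.3) = -88.95 kcal/mol
equation 3 × 3/2: (3/2)·(-39.7) = -59.55 kcal/mol
Combining the equations, ΔH_rxn = (+199.2) + (-88.95) + (-59.55) = 50.7 kcal/mol

ΔH_rxn = 50.7 kcal/mol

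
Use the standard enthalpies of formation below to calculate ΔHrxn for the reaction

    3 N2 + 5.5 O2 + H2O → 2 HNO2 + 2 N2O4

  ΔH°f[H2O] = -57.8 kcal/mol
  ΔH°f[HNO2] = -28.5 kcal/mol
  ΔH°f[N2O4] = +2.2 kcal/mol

ΔH°rxn = Σ nΔHf°(products) − Σ nΔHf°(reactants).
Products: 2·(-28.5) + 2·(+2.2) = -52.6
Reactants: 3·(+0.0) + 11/2·(+0.0) + 1·(-57.8) = -57.8
ΔHrxn = (-52.6) − (-57.8) = 5.2 kcal/mol

ΔHrxn = 5.2 kcal/mol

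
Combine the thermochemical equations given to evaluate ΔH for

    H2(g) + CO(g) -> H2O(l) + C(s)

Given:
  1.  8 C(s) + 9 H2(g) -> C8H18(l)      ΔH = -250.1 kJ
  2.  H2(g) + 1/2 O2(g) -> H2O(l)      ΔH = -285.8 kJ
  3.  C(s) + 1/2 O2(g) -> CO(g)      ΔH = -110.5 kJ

eq. 1: not needed (C8H18(l) appears nowhere else).
eq. 2 as written (H2O(l) already on the product side): -285.8 kJ
eq. 3 reversed (reverse to put CO(g) on the reactant side): +110.5 kJ
ΔH = (-285.8) + (+110.5) = -175.3 kJ

ΔH = -175.3 kJ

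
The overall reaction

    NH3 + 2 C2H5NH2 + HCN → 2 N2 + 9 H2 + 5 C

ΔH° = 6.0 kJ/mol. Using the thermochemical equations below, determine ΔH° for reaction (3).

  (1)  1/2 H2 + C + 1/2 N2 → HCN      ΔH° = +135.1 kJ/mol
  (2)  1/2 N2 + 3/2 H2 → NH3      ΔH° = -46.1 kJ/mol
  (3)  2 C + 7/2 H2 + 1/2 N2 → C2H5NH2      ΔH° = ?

ΔH° = -47.5 kJ/mol

(1) reversed (reverse to put HCN on the reactant side): -135.1 kJ/mol
(2) reversed (reverse to put NH3 on the reactant side): +46.1 kJ/mol
(3) reversed and × 2 (C2H5NH2 must end up as a reactant; ×2 to match 2 C2H5NH2 in the target): contributes −2·x
+6.0 = (-135.1) + (+46.1) − 2·x
x = (+6.0 − (-89.0)) / (-2) = -47.5 kJ/mol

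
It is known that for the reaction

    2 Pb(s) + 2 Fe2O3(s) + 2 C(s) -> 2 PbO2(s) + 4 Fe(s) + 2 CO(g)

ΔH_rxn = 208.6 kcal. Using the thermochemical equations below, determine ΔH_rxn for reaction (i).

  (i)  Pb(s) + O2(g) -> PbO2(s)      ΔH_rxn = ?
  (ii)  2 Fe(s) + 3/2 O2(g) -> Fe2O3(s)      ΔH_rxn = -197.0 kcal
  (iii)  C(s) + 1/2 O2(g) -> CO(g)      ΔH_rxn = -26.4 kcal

(i) × 2: contributes 2·x
(ii) reversed and × 2: (-2)·(-197.0) = +394.0 kcal
(iii) × 2: (2)·(-26.4) = -52.8 kcal
+208.6 = (+394.0) + (-52.8) + 2·x
x = (+208.6 − (+341.2)) / (2) = -66.3 kcal

ΔH_rxn = -66.3 kcal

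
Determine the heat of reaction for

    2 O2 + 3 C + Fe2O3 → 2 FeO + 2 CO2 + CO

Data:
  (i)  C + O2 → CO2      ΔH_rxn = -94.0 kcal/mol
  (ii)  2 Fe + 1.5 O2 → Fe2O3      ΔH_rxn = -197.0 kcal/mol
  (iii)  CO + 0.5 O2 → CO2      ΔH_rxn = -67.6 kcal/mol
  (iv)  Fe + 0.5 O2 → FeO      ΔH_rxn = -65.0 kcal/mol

(i) × 3 (scale by 3 for the 3 C): (3)·(-94.0) = -282.0 kcal/mol
(ii) reversed (reverse to put Fe2O3 on the reactant side): +197.0 kcal/mol
(iii) reversed (CO must end up as a product): +67.6 kcal/mol
(iv) × 2 (×2 to match 2 FeO in the target): (2)·(-65.0) = -130.0 kcal/mol
Summing the manipulated equations, ΔH_rxn = (3)·(-94.0) + (-1)·(-197.0) + (-1)·(-67.6) + (2)·(-65.0) = -147.4 kcal/mol

ΔH_rxn = -147.4 kcal/mol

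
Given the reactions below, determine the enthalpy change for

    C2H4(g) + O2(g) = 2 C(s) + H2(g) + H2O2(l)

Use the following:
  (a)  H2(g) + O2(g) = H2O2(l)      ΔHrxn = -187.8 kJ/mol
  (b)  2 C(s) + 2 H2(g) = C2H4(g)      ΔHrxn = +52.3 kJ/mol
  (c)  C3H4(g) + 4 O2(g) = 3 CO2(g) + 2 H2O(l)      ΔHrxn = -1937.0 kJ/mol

(a) as written: -187.8 kJ/mol
(b) reversed: -52.3 kJ/mol
(c): not needed.
ΔHrxn = (1)·(-187.8) + (-1)·(+52.3) = -240.1 kJ/mol

ΔHrxn = -240.1 kJ/mol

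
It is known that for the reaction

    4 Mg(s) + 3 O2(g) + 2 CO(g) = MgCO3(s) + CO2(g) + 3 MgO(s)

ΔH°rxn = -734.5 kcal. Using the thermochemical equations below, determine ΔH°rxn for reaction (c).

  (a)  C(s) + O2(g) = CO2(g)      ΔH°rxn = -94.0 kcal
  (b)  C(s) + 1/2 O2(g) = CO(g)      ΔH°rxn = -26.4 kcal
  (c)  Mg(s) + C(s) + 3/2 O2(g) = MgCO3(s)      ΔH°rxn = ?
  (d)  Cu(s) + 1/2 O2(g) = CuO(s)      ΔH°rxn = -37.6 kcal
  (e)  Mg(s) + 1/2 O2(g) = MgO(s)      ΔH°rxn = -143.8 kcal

(a) as written (CO2(g) already on the product side): -94.0 kcal
(b) reversed and × 2 (CO(g) must end up as a reactant; scale by 2 for the 2 CO(g)): (-2)·(-26.4) = +52.8 kcal
(c) as written (MgCO3(s) already on the product side): contributes x
(d): not needed (Cu(s) appears nowhere else).
(e) × 3 (scale by 3 for the 3 MgO(s)): (3)·(-143.8) = -431.4 kcal
-734.5 = (-94.0) + (+52.8) + (-431.4) + x
x = (-734.5 − (-472.6)) / (1) = -261.9 kcal

ΔH°rxn = -261.9 kcal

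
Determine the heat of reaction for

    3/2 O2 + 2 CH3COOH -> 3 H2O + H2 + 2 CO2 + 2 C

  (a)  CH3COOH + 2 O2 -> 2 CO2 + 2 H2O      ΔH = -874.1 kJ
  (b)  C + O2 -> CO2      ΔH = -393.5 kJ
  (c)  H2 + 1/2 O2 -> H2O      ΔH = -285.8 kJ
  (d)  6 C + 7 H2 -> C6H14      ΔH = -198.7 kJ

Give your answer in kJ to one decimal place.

ΔH = -675.4 kJ

(a) × 2: (2)·(-874.1) = -1748.2 kJ
(b) reversed and × 2: (-2)·(-393.5) = +787.0 kJ
(c) reversed: +285.8 kJ
(d): not needed.
ΔH = (-1748.2) + (+787.0) + (+285.8) = -675.4 kJ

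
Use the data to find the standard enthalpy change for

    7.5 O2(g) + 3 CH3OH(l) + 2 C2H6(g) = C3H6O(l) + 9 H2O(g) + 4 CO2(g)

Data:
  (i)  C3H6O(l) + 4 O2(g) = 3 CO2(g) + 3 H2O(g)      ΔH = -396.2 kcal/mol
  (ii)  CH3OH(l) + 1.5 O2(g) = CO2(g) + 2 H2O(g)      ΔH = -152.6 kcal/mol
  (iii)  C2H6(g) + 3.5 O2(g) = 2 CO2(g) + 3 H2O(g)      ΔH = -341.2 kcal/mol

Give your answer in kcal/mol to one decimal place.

(i) reversed: +396.2 kcal/mol
(ii) × 3: (3)·(-152.6) = -457.8 kcal/mol
(iii) × 2: (2)·(-341.2) = -682.4 kcal/mol
By Hess's law, ΔH = (-1)·(-396.2) + (3)·(-152.6) + (2)·(-341.2) = -744.0 kcal/mol

ΔH = -744.0 kcal/mol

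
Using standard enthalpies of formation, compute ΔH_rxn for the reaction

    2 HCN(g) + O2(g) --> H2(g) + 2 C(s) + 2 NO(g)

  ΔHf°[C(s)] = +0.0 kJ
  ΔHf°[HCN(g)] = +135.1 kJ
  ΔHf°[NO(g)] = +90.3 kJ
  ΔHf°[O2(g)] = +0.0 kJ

ΔH°rxn = Σ nΔHf°(products) − Σ nΔHf°(reactants).
Products: 1·(+0.0) + 2·(+0.0) + 2·(+90.3) = +180.6
Reactants: 2·(+135.1) + 1·(+0.0) = +270.2
ΔH_rxn = (+180.6) − (+270.2) = -89.6 kJ

ΔH_rxn = -89.6 kJ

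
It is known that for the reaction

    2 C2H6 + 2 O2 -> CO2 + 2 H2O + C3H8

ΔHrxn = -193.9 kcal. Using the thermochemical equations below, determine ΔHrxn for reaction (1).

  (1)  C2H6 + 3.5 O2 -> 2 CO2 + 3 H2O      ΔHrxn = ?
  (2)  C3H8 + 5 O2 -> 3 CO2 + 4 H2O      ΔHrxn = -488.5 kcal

(1) × 2 (scale by 2 for the 2 C2H6): contributes 2·x
(2) reversed (C3H8 must end up as a product): +488.5 kcal
-193.9 = (+488.5) + 2·x
x = (-193.9 − (+488.5)) / (2) = -341.2 kcal

ΔHrxn = -341.2 kcal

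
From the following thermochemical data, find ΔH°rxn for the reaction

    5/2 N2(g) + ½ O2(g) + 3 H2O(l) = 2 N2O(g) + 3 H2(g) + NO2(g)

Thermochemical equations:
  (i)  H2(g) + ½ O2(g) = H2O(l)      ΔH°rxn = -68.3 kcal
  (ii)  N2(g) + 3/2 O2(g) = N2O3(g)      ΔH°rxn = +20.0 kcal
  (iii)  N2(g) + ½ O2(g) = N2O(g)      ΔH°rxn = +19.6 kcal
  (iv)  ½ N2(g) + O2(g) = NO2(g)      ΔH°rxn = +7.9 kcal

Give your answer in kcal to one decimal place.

ΔH°rxn = 252.0 kcal

(i) reversed and × 3: (-3)·(-68.3) = +204.9 kcal
(ii): not needed.
(iii) × 2: (2)·(+19.6) = +39.2 kcal
(iv) as written: +7.9 kcal
Since enthalpy is a state function, ΔH°rxn = (-3)·(-68.3) + (2)·(+19.6) + (1)·(+7.9) = 252.0 kcal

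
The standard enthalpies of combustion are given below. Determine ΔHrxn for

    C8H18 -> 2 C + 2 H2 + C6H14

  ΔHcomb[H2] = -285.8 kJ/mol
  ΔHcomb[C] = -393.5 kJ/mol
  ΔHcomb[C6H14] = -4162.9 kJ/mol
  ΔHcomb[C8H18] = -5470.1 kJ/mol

ΔHrxn = 51.4 kJ/mol

Using ΔH = Σ nΔHc°(reactants) − Σ nΔHc°(products):
= [1·(-5470.1)] − [2·(-393.5) + 2·(-285.8) + 1·(-4162.9)]
= 51.4 kJ/mol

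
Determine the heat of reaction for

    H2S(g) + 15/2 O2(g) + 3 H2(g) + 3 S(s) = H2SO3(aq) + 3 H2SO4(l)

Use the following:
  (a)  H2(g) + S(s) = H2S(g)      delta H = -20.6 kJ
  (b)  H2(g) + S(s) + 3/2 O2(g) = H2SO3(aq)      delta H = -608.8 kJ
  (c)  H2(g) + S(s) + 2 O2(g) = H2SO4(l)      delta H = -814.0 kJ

(a) reversed: +20.6 kJ
(b) as written: -608.8 kJ
(c) × 3: (3)·(-814.0) = -2442.0 kJ
delta H = (-1)·(-20.6) + (1)·(-608.8) + (3)·(-814.0) = -3030.2 kJ

delta H = -3030.2 kJ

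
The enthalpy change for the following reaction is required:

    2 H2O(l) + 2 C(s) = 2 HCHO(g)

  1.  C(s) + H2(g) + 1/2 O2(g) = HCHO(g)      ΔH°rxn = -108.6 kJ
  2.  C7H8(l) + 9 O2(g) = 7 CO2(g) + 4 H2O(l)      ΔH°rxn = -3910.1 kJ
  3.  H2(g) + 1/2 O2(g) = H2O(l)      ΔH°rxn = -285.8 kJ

eq. 1 × 2: (2)·(-108.6) = -217.2 kJ
eq. 2: not needed.
eq. 3 reversed and × 2: (-2)·(-285.8) = +571.6 kJ
ΔH°rxn = (2)·(-108.6) + (-2)·(-285.8) = 354.4 kJ

ΔH°rxn = 354.4 kJ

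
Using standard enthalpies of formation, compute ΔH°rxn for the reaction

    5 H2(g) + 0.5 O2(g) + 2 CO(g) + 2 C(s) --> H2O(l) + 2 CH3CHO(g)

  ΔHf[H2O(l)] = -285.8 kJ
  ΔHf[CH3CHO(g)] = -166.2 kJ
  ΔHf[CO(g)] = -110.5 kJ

ΔH°rxn = -397.2 kJ

ΔH°rxn = Σ nΔHf°(products) − Σ nΔHf°(reactants).
Products: 1·(-285.8) + 2·(-166.2) = -618.2
Reactants: 5·(+0.0) + 1/2·(+0.0) + 2·(-110.5) + 2·(+0.0) = -221.0
ΔH°rxn = (-618.2) − (-221.0) = -397.2 kJ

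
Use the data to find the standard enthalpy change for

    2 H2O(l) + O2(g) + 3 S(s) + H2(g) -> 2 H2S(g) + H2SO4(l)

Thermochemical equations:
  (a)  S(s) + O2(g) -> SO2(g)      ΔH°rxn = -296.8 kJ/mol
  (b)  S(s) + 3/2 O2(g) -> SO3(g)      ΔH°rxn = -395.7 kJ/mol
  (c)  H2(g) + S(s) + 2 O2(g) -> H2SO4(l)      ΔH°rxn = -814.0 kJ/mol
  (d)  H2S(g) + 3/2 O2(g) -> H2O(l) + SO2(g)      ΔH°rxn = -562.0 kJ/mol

ΔH°rxn = -283.6 kJ/mol

(a) × 2: (2)·(-296.8) = -593.6 kJ/mol
(b): not needed.
(c) as written: -814.0 kJ/mol
(d) reversed and × 2: (-2)·(-562.0) = +1124.0 kJ/mol
ΔH°rxn = (2)·(-296.8) + (1)·(-814.0) + (-2)·(-562.0) = -283.6 kJ/mol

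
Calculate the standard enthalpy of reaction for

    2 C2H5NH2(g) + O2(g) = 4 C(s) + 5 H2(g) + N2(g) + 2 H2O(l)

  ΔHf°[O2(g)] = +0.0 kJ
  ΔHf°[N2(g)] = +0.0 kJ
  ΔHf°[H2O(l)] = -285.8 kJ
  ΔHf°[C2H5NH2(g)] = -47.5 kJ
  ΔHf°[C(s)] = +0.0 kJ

Products: 4·(+0.0) + 5·(+0.0) + 1·(+0.0) + 2·(-285.8) = -571.6
Reactants: 2·(-47.5) + 1·(+0.0) = -95.0
ΔH_rxn = (-571.6) − (-95.0) = -476.6 kJ

ΔH_rxn = -476.6 kJ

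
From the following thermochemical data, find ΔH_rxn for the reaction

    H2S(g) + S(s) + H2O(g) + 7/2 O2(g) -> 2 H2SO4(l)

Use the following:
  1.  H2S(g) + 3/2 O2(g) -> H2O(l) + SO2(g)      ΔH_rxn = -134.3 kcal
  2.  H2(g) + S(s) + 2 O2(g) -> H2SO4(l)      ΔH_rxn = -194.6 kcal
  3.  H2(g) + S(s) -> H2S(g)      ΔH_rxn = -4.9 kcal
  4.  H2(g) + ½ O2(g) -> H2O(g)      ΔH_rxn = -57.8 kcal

eq. 1: not needed.
eq. 2 × 2: (2)·(-194.6) = -389.2 kcal
eq. 3 reversed: +4.9 kcal
eq. 4 reversed: +57.8 kcal
Summing the manipulated equations, ΔH_rxn = (2)·(-194.6) + (-1)·(-4.9) + (-1)·(-57.8) = -326.5 kcal

ΔH_rxn = -326.5 kcal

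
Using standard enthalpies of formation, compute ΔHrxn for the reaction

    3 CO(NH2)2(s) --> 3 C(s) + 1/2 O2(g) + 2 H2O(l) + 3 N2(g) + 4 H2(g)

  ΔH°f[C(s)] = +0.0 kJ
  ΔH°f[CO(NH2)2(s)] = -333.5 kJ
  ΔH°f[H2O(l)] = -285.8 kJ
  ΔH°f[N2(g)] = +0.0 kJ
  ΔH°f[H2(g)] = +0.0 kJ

ΔHrxn = 428.9 kJ

ΔH°rxn = Σ nΔHf°(products) − Σ nΔHf°(reactants).
Products: 3·(+0.0) + 1/2·(+0.0) + 2·(-285.8) + 3·(+0.0) + 4·(+0.0) = -571.6
Reactants: 3·(-333.5) = -1000.5
ΔHrxn = (-571.6) − (-1000.5) = 428.9 kJ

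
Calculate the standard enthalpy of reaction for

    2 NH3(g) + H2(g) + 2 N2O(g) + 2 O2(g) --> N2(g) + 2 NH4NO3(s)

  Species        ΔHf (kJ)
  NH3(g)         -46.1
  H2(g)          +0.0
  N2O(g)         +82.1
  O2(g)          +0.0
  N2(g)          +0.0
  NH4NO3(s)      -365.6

ΔHrxn = -803.2 kJ

Products: 1·(+0.0) + 2·(-365.6) = -731.2
Reactants: 2·(-46.1) + 1·(+0.0) + 2·(+82.1) + 2·(+0.0) = +72.0
ΔHrxn = (-731.2) − (+72.0) = -803.2 kJ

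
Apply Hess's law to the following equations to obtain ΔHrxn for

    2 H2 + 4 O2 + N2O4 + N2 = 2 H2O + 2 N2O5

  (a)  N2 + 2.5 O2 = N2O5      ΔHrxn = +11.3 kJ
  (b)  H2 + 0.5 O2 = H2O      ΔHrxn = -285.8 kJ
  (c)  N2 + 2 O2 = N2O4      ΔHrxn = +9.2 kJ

ΔHrxn = -558.2 kJ

(a) × 2: (2)·(+11.3) = +22.6 kJ
(b) × 2: (2)·(-285.8) = -571.6 kJ
(c) reversed: -9.2 kJ
ΔHrxn = (+22.6) + (-571.6) + (-9.2) = -558.2 kJ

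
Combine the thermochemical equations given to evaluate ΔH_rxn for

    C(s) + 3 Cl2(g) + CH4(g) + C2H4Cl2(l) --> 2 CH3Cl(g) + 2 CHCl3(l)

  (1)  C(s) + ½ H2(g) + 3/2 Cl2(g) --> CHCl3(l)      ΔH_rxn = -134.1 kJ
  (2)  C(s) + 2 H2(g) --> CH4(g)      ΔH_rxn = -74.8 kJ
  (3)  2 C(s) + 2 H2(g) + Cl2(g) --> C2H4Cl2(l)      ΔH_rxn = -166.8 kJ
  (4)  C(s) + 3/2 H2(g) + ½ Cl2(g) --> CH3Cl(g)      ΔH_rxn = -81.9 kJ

(1) × 2 (scale by 2 for the 2 CHCl3(l)): (2)·(-134.1) = -268.2 kJ
(2) reversed (reverse to put CH4(g) on the reactant side): +74.8 kJ
(3) reversed (C2H4Cl2(l) must end up as a reactant): +166.8 kJ
(4) × 2 (scale by 2 for the 2 CH3Cl(g)): (2)·(-81.9) = -163.8 kJ
ΔH_rxn = (-268.2) + (+74.8) + (+166.8) + (-163.8) = -190.4 kJ

ΔH_rxn = -190.4 kJ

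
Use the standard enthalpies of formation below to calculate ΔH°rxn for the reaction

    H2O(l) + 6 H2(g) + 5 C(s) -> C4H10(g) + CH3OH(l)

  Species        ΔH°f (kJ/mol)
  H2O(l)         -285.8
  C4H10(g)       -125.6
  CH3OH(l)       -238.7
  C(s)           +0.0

ΔH°rxn = Σ nΔHf°(products) − Σ nΔHf°(reactants).
Products: 1·(-125.6) + 1·(-238.7) = -364.3
Reactants: 1·(-285.8) + 6·(+0.0) + 5·(+0.0) = -285.8
ΔH°rxn = (-364.3) − (-285.8) = -78.5 kJ/mol

ΔH°rxn = -78.5 kJ/mol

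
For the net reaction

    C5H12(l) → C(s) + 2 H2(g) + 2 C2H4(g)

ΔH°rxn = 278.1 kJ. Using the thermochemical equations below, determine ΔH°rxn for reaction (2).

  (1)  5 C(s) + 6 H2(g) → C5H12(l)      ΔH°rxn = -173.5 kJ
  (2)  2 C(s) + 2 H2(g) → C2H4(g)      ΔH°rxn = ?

(1) reversed: +173.5 kJ
(2) × 2: contributes 2·x
+278.1 = (+173.5) + 2·x
x = (+278.1 − (+173.5)) / (2) = 52.3 kJ

ΔH°rxn = 52.3 kJ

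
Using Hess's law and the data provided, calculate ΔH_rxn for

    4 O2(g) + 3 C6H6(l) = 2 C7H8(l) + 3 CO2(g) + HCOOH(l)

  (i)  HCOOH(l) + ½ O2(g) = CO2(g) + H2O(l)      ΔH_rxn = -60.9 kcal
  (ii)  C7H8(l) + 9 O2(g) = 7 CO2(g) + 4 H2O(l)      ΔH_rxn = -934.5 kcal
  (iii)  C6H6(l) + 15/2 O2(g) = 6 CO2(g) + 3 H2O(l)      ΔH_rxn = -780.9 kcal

(i) reversed (reverse to put HCOOH(l) on the product side): +60.9 kcal
(ii) reversed and × 2 (C7H8(l) must end up as a product; scale by 2 for the 2 C7H8(l)): (-2)·(-934.5) = +1869.0 kcal
(iii) × 3 (scale by 3 for the 3 C6H6(l)): (3)·(-780.9) = -2342.7 kcal
Summing the manipulated equations, ΔH_rxn = (-1)·(-60.9) + (-2)·(-934.5) + (3)·(-780.9) = -412.8 kcal

ΔH_rxn = -412.8 kcal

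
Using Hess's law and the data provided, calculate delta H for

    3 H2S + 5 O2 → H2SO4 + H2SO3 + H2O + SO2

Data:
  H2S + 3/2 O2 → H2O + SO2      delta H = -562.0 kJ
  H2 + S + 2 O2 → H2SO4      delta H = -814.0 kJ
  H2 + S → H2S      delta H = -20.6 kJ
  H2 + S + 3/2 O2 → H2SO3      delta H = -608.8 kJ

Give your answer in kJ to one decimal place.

equation 1 as written: -562.0 kJ
equation 2 as written: -814.0 kJ
equation 3 reversed and × 2: (-2)·(-20.6) = +41.2 kJ
equation 4 as written: -608.8 kJ
Since enthalpy is a state function, delta H = (-562.0) + (-814.0) + (+41.2) + (-608.8) = -1943.6 kJ

delta H = -1943.6 kJ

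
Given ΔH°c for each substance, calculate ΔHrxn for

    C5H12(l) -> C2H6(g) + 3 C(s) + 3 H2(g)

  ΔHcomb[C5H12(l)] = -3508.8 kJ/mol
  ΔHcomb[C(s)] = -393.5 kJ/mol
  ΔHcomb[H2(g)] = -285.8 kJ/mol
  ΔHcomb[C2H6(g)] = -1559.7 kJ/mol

ΔHrxn = 88.8 kJ/mol

Using ΔH = Σ nΔHc°(reactants) − Σ nΔHc°(products):
= [1·(-3508.8)] − [1·(-1559.7) + 3·(-393.5) + 3·(-285.8)]
= 88.8 kJ/mol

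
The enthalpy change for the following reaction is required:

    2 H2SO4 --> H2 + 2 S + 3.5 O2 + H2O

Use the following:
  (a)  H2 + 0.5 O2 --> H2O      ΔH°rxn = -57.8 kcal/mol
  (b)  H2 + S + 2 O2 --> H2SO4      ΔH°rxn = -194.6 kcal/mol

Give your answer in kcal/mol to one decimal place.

ΔH°rxn = 331.4 kcal/mol

(a) as written: -57.8 kcal/mol
(b) reversed and × 2: (-2)·(-194.6) = +389.2 kcal/mol
By Hess's law, ΔH°rxn = (1)·(-57.8) + (-2)·(-194.6) = 331.4 kcal/mol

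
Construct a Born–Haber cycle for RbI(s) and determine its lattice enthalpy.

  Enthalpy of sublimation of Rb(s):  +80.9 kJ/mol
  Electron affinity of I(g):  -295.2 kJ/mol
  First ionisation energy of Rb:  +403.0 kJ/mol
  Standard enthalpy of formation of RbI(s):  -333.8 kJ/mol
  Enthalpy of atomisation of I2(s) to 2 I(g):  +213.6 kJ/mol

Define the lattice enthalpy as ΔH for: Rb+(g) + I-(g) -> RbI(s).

ΔHf° = 1·ΔHsub + 1·(ΣIE) + 1/2·D(I2) + 1·EA + U
-333.8 = 1·(+80.9) + 1·(+403.0) + 1/2·(+213.6) + 1·(-295.2) + U
U = -333.8 − (+295.5) = -629.3 kJ/mol

U = -629.3 kJ/mol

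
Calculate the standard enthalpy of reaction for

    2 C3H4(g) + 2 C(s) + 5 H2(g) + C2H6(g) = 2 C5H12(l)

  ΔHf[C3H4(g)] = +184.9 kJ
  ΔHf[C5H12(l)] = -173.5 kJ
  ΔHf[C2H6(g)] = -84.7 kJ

Products: 2·(-173.5) = -347.0
Reactants: 2·(+184.9) + 2·(+0.0) + 5·(+0.0) + 1·(-84.7) = +285.1
ΔH° = (-347.0) − (+285.1) = -632.1 kJ

ΔH° = -632.1 kJ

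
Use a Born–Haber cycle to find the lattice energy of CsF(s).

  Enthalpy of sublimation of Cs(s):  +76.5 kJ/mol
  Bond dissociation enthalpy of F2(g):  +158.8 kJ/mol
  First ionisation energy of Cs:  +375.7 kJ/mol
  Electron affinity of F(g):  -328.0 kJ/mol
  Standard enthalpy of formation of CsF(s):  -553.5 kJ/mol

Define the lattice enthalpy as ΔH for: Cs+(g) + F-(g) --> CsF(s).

U = -757.1 kJ/mol

ΔHf° = 1·ΔHsub + 1·(ΣIE) + 1/2·D(F2) + 1·EA + U
-553.5 = 1·(+76.5) + 1·(+375.7) + 1/2·(+158.8) + 1·(-328.0) + U
U = -553.5 − (+203.6) = -757.1 kJ/mol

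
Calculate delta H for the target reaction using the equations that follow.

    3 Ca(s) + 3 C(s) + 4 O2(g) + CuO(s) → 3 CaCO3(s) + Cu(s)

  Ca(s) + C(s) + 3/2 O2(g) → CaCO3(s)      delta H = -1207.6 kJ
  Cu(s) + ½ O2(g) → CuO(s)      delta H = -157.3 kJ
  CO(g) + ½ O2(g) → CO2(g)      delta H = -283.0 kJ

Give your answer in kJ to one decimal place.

equation 1 × 3 (×3 to match 3 CaCO3(s) in the target): (3)·(-1207.6) = -3622.8 kJ
equation 2 reversed (reverse to put CuO(s) on the reactant side): +157.3 kJ
equation 3: not needed (CO2(g) appears nowhere else).
delta H = (-3622.8) + (+157.3) = -3465.5 kJ

delta H = -3465.5 kJ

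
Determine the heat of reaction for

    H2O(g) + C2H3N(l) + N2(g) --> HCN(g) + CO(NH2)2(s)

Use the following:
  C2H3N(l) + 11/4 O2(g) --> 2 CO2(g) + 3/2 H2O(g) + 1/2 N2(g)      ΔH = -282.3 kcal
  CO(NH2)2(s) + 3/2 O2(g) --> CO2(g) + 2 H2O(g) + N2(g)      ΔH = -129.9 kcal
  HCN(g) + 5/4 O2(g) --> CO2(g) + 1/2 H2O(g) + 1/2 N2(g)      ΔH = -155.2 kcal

ΔH = 2.8 kcal

equation 1 as written: -282.3 kcal
equation 2 reversed: +129.9 kcal
equation 3 reversed: +155.2 kcal
Summing the manipulated equations, ΔH = (1)·(-282.3) + (-1)·(-129.9) + (-1)·(-155.2) = 2.8 kcal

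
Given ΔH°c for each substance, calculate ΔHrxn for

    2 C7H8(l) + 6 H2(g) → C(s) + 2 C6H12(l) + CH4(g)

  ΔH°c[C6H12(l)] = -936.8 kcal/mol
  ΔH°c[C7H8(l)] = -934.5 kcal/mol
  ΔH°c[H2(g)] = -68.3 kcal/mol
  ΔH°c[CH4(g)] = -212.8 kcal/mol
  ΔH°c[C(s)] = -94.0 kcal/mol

With combustion enthalpies, reactants minus products:
= [2·(-934.5) + 6·(-68.3)] − [1·(-94.0) + 2·(-936.8) + 1·(-212.8)]
= -98.4 kcal/mol

ΔHrxn = -98.4 kcal/mol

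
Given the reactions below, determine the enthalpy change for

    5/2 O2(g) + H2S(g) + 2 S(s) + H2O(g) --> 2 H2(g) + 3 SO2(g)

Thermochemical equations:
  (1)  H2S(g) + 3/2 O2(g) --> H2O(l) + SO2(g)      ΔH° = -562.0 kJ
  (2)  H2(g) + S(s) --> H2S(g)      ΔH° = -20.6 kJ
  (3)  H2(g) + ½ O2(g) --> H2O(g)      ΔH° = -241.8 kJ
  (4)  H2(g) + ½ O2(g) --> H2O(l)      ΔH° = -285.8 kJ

(1) × 3 (×3 to match 3 SO2(g) in the target): (3)·(-562.0) = -1686.0 kJ
(2) × 2 (×2 to match 2 S(s) in the target): (2)·(-20.6) = -41.2 kJ
(3) reversed (reverse to put H2O(g) on the reactant side): +241.8 kJ
(4) reversed and × 3: (-3)·(-285.8) = +857.4 kJ
Summing the manipulated equations, ΔH° = (3)·(-562.0) + (2)·(-20.6) + (-1)·(-241.8) + (-3)·(-285.8) = -628.0 kJ

ΔH° = -628.0 kJ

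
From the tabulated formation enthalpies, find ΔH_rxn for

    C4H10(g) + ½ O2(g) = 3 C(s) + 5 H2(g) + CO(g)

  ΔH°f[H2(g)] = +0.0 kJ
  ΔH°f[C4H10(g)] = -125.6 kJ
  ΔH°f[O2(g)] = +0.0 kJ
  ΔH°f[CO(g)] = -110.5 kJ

ΔH_rxn = 15.1 kJ

Products: 3·(+0.0) + 5·(+0.0) + 1·(-110.5) = -110.5
Reactants: 1·(-125.6) + 1/2·(+0.0) = -125.6
ΔH_rxn = (-110.5) − (-125.6) = 15.1 kJ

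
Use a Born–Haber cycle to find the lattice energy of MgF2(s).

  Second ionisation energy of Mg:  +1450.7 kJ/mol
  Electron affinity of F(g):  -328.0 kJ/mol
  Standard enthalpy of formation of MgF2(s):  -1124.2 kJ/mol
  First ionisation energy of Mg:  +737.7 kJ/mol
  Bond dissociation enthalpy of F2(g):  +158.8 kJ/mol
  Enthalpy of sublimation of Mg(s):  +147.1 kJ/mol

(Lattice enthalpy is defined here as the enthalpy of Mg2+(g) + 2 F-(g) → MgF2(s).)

U = -2962.5 kJ/mol

ΔHf° = 1·ΔHsub + 1·(ΣIE) + 1·D(F2) + 2·EA + U
-1124.2 = 1·(+147.1) + 1·(+2188.4) + 1·(+158.8) + 2·(-328.0) + U
U = -1124.2 − (+1838.3) = -2962.5 kJ/mol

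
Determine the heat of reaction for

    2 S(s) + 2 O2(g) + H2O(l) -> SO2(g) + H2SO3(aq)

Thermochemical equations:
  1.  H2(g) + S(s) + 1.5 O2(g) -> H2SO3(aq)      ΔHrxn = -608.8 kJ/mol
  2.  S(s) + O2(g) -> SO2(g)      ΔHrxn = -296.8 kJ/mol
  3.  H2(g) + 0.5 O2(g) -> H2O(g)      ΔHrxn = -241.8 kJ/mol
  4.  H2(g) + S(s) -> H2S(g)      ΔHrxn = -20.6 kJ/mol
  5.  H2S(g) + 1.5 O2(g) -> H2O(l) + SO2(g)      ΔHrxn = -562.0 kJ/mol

eq. 1 as written: -608.8 kJ/mol
eq. 2 × 2: (2)·(-296.8) = -593.6 kJ/mol
eq. 3: not needed.
eq. 4 reversed: +20.6 kJ/mol
eq. 5 reversed: +562.0 kJ/mol
Since enthalpy is a state function, ΔHrxn = (-608.8) + (-593.6) + (+20.6) + (+562.0) = -619.8 kJ/mol

ΔHrxn = -619.8 kJ/mol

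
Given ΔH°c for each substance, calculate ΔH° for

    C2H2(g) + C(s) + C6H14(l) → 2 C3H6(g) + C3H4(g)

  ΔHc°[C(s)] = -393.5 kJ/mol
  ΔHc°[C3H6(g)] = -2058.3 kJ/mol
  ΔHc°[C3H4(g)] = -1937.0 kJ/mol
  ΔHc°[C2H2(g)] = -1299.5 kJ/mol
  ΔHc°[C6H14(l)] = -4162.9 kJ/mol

ΔH° = 197.7 kJ/mol

With combustion enthalpies, reactants minus products:
= [1·(-1299.5) + 1·(-393.5) + 1·(-4162.9)] − [2·(-2058.3) + 1·(-1937.0)]
= 197.7 kJ/mol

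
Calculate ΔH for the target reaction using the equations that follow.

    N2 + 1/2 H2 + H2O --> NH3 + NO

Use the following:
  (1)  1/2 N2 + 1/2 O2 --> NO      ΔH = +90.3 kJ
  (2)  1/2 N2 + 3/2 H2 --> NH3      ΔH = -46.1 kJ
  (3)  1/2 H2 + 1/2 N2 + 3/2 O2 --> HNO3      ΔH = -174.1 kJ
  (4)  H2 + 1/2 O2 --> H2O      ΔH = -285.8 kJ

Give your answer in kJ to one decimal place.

ΔH = 330.0 kJ

(1) as written (NO already on the product side): +90.3 kJ
(2) as written (NH3 already on the product side): -46.1 kJ
(3): not needed (HNO3 appears nowhere else).
(4) reversed (H2O must end up as a reactant): +285.8 kJ
ΔH = (+90.3) + (-46.1) + (+285.8) = 330.0 kJ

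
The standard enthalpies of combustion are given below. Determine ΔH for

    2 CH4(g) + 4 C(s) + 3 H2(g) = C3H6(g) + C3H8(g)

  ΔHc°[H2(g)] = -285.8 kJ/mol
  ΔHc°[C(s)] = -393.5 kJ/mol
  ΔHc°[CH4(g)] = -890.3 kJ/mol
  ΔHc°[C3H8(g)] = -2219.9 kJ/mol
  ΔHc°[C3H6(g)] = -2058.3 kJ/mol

ΔH = 66.2 kJ/mol

With combustion enthalpies, reactants minus products:
= [2·(-890.3) + 4·(-393.5) + 3·(-285.8)] − [1·(-2058.3) + 1·(-2219.9)]
= 66.2 kJ/mol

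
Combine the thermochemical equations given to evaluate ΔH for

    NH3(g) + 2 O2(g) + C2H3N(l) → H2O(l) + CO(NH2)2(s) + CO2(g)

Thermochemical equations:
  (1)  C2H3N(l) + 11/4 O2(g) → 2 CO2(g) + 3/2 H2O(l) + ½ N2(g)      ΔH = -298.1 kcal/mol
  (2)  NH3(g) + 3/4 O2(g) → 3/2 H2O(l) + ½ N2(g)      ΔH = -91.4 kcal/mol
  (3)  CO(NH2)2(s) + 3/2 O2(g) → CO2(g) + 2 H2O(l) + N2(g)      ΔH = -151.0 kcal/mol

ΔH = -238.5 kcal/mol

(1) as written: -298.1 kcal/mol
(2) as written: -91.4 kcal/mol
(3) reversed: +151.0 kcal/mol
ΔH = (-298.1) + (-91.4) + (+151.0) = -238.5 kcal/mol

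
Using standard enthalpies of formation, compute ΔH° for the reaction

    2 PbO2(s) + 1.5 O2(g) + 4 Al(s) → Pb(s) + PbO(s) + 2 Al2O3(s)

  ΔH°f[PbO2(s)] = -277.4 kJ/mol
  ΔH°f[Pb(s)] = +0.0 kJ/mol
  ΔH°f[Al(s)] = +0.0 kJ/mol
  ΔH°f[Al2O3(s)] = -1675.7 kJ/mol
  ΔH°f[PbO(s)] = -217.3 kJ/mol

ΔH°rxn = Σ nΔHf°(products) − Σ nΔHf°(reactants).
Products: 1·(+0.0) + 1·(-217.3) + 2·(-1675.7) = -3568.7
Reactants: 2·(-277.4) + 3/2·(+0.0) + 4·(+0.0) = -554.8
ΔH° = (-3568.7) − (-554.8) = -3013.9 kJ/mol

ΔH° = -3013.9 kJ/mol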